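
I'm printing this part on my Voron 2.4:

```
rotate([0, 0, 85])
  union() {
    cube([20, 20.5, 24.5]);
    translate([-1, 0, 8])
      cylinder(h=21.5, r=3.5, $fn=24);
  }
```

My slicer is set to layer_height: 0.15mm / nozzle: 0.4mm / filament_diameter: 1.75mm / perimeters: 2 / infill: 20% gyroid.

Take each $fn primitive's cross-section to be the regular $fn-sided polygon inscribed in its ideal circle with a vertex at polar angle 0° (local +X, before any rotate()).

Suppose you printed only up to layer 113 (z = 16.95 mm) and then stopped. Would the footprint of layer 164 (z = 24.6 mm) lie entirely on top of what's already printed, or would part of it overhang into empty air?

Compare the two slices. At z = 16.95: the 20×20.5 cube contributes its full rectangle (area 410.00 mm²); the r=3.5 cylinder at (-1, 0) contributes a regular 24-gon of circumradius 3.5 (area = (24/2)·3.500²·sin(360°/24) = 38.05 mm²); Merging all regions: the regions partially overlap — summed areas 448.05 mm² minus the doubly-counted overlap 6.08 mm² gives 441.97 mm² — area = 441.97 mm²; (whole slice rotated 85° about Z — lengths, areas and connectivity unchanged). At z = 24.6: the cube does not reach this height (z outside [0, 24.5]); the r=3.5 cylinder at (-1, 0) contributes a regular 24-gon of circumradius 3.5 (area = (24/2)·3.500²·sin(360°/24) = 38.05 mm²); Combining (union): only the r=3.5 cylinder at (-1, 0) is present, so the union is just that shape — area = 38.05 mm²; (whole slice rotated 85° about Z — lengths, areas and connectivity unchanged). Checking containment: the cross-section at z = 24.6 is a subset of the cross-section at z = 16.95.

entirely on top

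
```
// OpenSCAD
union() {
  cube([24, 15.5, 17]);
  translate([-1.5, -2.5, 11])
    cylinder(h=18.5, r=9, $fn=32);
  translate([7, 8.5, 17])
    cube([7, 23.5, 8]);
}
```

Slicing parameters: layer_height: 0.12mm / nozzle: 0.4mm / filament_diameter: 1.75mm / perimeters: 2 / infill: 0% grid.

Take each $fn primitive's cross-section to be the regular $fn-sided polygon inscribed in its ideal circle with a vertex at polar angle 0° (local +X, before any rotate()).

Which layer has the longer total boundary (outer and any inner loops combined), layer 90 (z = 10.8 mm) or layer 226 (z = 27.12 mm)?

Layer 90 (z = 10.8): the cube is present — its section is the full 24×15.5 rectangle (perimeter 79.00 mm); the cylinder at (-1.5, -2.5) is absent (z outside [11, 29.5]); the cube at (7, 8.5) is not intersected at this z (z outside [17, 25]); Taking the union: only the 24×15.5 cube is present, so the union is just that shape — boundary = 79.00 mm. So its perimeter = 79.00 mm. Layer 226 (z = 27.12): the cube is not intersected at this z (z outside [0, 17]); the cylinder at (-1.5, -2.5): section is a regular 32-gon, circumradius r=9 (perimeter = 2·32·9.000·sin(180°/32) = 56.46 mm); the cube at (7, 8.5) is absent (z outside [17, 25]); Combining (union): only the r=9 cylinder at (-1.5, -2.5) is present, so the union is just that shape — boundary = 56.46 mm. So its perimeter = 56.46 mm. Layer 90 is larger (79.00 vs 56.46 mm).

layer 90 (z = 10.8 mm)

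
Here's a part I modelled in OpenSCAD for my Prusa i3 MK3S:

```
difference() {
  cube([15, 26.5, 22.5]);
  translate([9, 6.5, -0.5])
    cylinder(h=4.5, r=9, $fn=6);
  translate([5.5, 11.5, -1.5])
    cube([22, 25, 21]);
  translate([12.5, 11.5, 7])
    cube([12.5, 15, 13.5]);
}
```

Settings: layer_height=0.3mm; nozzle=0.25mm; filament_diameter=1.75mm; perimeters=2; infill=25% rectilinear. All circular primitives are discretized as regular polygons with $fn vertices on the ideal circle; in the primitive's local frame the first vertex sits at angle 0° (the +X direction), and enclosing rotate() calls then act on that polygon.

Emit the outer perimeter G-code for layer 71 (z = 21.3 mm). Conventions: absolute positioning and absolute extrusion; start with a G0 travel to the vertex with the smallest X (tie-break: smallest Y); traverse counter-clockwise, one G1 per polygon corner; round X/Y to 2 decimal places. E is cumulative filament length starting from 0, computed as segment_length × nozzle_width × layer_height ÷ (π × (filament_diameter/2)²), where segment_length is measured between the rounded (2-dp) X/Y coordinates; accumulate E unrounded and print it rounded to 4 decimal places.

G0 X0.00 Y0.00 Z21.30
G1 X15.00 Y0.00 E0.4677
G1 X15.00 Y26.50 E1.2940
G1 X0.00 Y26.50 E1.7617
G1 X0.00 Y0.00 E2.5881

At z = 21.3 mm: the 15×26.5 cube contributes its full rectangle; the cylinder at (9, 6.5) is absent (z outside [-0.5, 4]); the cube at (5.5, 11.5) is not intersected at this z (z outside [-1.5, 19.5]); the cube at (12.5, 11.5) does not reach this height (z outside [7, 20.5]); After the difference (first − rest): none of the subtracted shapes is present at this height, so the 15×26.5 cube is unchanged — 1 connected region. The outline is a single polygon with 4 vertices. Extrusion per mm of travel: 0.25 × 0.3 / (π × 0.875²) = 0.031181. Accumulating E over each segment gives final E = 2.5881.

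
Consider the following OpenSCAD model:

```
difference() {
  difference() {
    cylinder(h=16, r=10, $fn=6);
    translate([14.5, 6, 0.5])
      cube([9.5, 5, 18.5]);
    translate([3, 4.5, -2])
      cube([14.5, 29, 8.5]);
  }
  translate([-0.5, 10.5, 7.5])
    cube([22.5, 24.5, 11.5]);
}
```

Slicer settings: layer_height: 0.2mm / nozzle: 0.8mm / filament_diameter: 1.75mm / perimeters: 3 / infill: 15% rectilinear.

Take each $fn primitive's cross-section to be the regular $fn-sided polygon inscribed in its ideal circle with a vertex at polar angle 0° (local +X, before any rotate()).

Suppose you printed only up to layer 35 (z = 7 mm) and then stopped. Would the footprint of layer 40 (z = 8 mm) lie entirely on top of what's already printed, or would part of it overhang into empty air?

entirely on top

Compare the two slices. At z = 7: the cylinder: section is a regular 6-gon, circumradius r=10 (area = (6/2)·10.000²·sin(360°/6) = 259.81 mm²); the cube at (14.5, 6) is present — its section is the full 9.5×5 rectangle (area 47.50 mm²); the cube at (3, 4.5) does not reach this height (z outside [-2, 6.5]); Subtracting the remaining from the first: starting from the r=10 cylinder (259.81 mm²), the 9.5×5 cube at (14.5, 6) misses the remaining region (no effect) — area = 259.81 mm²; the cube at (-0.5, 10.5) does not reach this height (z outside [7.5, 19]); Taking the first minus the rest: none of the subtracted shapes is present at this height, so that combined region is unchanged — area = 259.81 mm². At z = 8: the r=10 cylinder contributes a regular 6-gon of circumradius 10 (area = (6/2)·10.000²·sin(360°/6) = 259.81 mm²); the cube at (14.5, 6) is present — its section is the full 9.5×5 rectangle (area 47.50 mm²); the cube at (3, 4.5) is not intersected at this z (z outside [-2, 6.5]); After the difference (first − rest): starting from the r=10 cylinder (259.81 mm²), the 9.5×5 cube at (14.5, 6) misses the remaining region (no effect) — area = 259.81 mm²; the cube at (-0.5, 10.5) is present — its section is the full 22.5×24.5 rectangle (area 551.25 mm²); Subtracting the remaining from the first: starting from the result so far (259.81 mm²), the 22.5×24.5 cube at (-0.5, 10.5) misses the remaining region (no effect) — area = 259.81 mm². Checking containment: the cross-section at z = 8 is a subset of the cross-section at z = 7.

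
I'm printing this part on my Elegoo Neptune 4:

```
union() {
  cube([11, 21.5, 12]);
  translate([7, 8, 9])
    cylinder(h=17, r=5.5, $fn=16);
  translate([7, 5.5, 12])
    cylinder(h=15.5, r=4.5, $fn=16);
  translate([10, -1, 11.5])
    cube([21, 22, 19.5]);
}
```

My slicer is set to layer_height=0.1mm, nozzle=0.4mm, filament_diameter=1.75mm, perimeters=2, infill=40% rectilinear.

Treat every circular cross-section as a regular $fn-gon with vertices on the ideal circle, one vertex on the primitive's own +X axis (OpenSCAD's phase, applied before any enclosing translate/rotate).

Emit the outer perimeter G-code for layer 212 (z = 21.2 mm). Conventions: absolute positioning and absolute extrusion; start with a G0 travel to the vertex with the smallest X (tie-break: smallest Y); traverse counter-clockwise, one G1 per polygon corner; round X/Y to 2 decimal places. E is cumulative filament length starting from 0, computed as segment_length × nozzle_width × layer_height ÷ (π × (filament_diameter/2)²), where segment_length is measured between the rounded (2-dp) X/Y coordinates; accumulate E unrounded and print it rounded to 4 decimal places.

G0 X1.50 Y8.00 Z21.20
G1 X1.92 Y5.90 E0.0356
G1 X2.63 Y4.82 E0.0571
G1 X2.84 Y3.78 E0.0748
G1 X3.82 Y2.32 E0.1040
G1 X5.28 Y1.34 E0.1332
G1 X7.00 Y1.00 E0.1624
G1 X8.72 Y1.34 E0.1916
G1 X10.00 Y2.20 E0.2172
G1 X10.00 Y-1.00 E0.2704
G1 X31.00 Y-1.00 E0.6196
G1 X31.00 Y21.00 E0.9855
G1 X10.00 Y21.00 E1.3347
G1 X10.00 Y12.48 E1.4764
G1 X9.10 Y13.08 E1.4944
G1 X7.00 Y13.50 E1.5300
G1 X4.90 Y13.08 E1.5656
G1 X3.11 Y11.89 E1.6014
G1 X1.92 Y10.10 E1.6371
G1 X1.50 Y8.00 E1.6727

At z = 21.2 mm: the cube is absent (z outside [0, 12]); the r=5.5 cylinder at (7, 8) contributes a regular 16-gon of circumradius 5.5; the r=4.5 cylinder at (7, 5.5) contributes a regular 16-gon of circumradius 4.5; the 21×22 cube at (10, -1) contributes its full rectangle; Combining (union): the regions partially overlap (shared area 67.62 mm²), so overlapping operands fuse into one piece — 1 connected region. The outline is a single polygon with 19 vertices. Extrusion per mm of travel: 0.4 × 0.1 / (π × 0.875²) = 0.016630. Accumulating E over each segment gives final E = 1.6727.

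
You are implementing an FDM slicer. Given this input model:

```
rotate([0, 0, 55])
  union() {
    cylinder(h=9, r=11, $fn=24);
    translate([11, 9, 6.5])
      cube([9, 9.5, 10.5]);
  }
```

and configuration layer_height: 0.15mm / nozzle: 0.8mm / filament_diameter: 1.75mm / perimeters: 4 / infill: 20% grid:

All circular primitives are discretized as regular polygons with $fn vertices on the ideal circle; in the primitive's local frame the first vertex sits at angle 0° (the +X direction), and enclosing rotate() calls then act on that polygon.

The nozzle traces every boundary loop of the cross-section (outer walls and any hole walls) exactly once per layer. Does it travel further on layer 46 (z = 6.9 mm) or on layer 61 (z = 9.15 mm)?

Layer 46 (z = 6.9): the r=11 cylinder contributes a regular 24-gon of circumradius 11 (perimeter = 2·24·11.000·sin(180°/24) = 68.92 mm); the 9×9.5 cube at (11, 9) contributes its full rectangle (perimeter 37.00 mm); Combining (union): the 2 present regions are separate (no shared area or edge), so areas and boundary lengths simply add and each stays a separate island — boundary = 105.92 mm; (rotated 55° about Z; rotation is an isometry so areas/perimeters/island counts are preserved). So its perimeter = 105.92 mm. Layer 61 (z = 9.15): the cylinder is not intersected at this z (z outside [0, 9]); the 9×9.5 cube at (11, 9) contributes its full rectangle (perimeter 37.00 mm); Taking the union: only the 9×9.5 cube at (11, 9) is present, so the union is just that shape — boundary = 37.00 mm; (rotated 55° about Z; rotation is an isometry so areas/perimeters/island counts are preserved). So its perimeter = 37.00 mm. Layer 46 is larger (105.92 vs 37.00 mm).

layer 46 (z = 6.9 mm)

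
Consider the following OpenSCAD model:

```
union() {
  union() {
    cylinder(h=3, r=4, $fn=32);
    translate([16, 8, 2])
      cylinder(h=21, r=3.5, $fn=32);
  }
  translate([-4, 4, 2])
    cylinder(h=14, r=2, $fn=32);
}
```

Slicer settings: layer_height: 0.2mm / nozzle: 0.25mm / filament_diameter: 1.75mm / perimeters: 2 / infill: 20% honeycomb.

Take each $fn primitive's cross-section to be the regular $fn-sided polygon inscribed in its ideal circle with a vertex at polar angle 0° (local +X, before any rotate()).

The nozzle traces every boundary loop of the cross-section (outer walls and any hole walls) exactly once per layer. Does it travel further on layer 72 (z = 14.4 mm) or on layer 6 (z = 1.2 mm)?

Layer 72 (z = 14.4): the cylinder is not intersected at this z (z outside [0, 3]); the cylinder at (16, 8): section is a regular 32-gon, circumradius r=3.5 (perimeter = 2·32·3.500·sin(180°/32) = 21.96 mm); Taking the union: only the r=3.5 cylinder at (16, 8) is present, so the union is just that shape — boundary = 21.96 mm; the r=2 cylinder at (-4, 4) contributes a regular 32-gon of circumradius 2 (perimeter = 2·32·2.000·sin(180°/32) = 12.55 mm); Taking the union: the 2 present regions are separate (no shared area or edge), so areas and boundary lengths simply add and each stays a separate island — boundary = 34.50 mm. So its perimeter = 34.50 mm. Layer 6 (z = 1.2): the cylinder: section is a regular 32-gon, circumradius r=4 (perimeter = 2·32·4.000·sin(180°/32) = 25.09 mm); the cylinder at (16, 8) is absent (z outside [2, 23]); Merging all regions: only the r=4 cylinder is present, so the union is just that shape — boundary = 25.09 mm; the cylinder at (-4, 4) does not reach this height (z outside [2, 16]); Taking the union: only that combined region is present, so the union is just that shape — boundary = 25.09 mm. So its perimeter = 25.09 mm. Layer 72 is larger (34.50 vs 25.09 mm).

layer 72 (z = 14.4 mm)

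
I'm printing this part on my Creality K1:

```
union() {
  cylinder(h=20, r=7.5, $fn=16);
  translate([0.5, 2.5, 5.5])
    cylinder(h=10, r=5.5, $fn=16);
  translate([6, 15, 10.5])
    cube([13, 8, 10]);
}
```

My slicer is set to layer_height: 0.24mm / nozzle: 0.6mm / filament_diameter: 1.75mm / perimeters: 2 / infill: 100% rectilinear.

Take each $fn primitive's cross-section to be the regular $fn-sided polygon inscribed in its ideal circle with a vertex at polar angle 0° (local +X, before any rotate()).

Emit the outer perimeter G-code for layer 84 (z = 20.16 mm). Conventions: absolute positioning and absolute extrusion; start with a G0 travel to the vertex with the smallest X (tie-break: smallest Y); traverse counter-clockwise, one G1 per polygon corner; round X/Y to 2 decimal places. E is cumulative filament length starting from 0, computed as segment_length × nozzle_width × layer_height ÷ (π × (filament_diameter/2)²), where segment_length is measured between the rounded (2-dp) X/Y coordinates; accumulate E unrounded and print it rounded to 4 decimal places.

G0 X6.00 Y15.00 Z20.16
G1 X19.00 Y15.00 E0.7783
G1 X19.00 Y23.00 E1.2572
G1 X6.00 Y23.00 E2.0355
G1 X6.00 Y15.00 E2.5145

At z = 20.16 mm: the cylinder is absent (z outside [0, 20]); the cylinder at (0.5, 2.5) does not reach this height (z outside [5.5, 15.5]); the 13×8 cube at (6, 15) contributes its full rectangle; Combining (union): only the 13×8 cube at (6, 15) is present, so the union is just that shape — 1 connected region. The outline is a single polygon with 4 vertices. Extrusion per mm of travel: 0.6 × 0.24 / (π × 0.875²) = 0.059868. Accumulating E over each segment gives final E = 2.5145.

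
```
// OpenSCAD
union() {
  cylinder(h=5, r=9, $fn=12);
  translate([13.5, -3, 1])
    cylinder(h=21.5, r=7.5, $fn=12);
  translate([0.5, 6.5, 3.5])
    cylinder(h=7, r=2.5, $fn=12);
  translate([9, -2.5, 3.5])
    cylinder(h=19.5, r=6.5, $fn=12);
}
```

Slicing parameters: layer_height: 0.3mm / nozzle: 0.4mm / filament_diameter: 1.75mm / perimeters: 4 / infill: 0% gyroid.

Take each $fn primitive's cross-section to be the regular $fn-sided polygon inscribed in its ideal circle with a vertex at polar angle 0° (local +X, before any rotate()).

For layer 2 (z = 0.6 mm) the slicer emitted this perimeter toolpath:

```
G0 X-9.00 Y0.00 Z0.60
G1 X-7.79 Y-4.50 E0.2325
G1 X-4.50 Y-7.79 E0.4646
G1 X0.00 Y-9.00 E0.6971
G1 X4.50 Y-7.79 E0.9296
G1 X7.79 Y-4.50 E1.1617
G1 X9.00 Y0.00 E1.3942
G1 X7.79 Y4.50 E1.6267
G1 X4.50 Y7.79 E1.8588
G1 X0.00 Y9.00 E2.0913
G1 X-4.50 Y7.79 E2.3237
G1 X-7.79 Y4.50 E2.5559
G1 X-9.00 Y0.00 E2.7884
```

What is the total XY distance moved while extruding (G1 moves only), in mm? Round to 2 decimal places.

Sum the Euclidean lengths of each G1 segment: total = 55.89 mm.

55.89 mm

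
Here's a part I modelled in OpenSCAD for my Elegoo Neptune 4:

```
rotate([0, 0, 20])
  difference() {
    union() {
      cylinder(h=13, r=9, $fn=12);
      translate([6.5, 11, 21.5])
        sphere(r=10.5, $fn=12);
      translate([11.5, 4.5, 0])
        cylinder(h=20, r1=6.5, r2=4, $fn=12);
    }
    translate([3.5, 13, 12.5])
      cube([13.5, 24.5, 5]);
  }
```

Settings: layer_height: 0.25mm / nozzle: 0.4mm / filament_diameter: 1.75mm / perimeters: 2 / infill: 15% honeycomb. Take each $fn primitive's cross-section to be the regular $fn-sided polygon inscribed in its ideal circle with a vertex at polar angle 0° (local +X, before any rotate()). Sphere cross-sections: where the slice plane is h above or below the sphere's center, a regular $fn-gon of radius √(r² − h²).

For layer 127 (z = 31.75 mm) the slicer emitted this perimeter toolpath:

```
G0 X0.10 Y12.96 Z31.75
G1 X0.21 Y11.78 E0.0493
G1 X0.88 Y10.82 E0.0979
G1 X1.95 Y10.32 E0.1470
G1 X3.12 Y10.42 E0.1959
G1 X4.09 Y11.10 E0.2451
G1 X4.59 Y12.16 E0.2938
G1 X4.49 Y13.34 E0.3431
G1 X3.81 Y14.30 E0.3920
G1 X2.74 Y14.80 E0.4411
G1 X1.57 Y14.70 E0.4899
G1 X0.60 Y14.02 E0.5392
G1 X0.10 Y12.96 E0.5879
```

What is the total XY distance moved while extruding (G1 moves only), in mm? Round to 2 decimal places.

14.14 mm

Sum the Euclidean lengths of each G1 segment: total = 14.14 mm.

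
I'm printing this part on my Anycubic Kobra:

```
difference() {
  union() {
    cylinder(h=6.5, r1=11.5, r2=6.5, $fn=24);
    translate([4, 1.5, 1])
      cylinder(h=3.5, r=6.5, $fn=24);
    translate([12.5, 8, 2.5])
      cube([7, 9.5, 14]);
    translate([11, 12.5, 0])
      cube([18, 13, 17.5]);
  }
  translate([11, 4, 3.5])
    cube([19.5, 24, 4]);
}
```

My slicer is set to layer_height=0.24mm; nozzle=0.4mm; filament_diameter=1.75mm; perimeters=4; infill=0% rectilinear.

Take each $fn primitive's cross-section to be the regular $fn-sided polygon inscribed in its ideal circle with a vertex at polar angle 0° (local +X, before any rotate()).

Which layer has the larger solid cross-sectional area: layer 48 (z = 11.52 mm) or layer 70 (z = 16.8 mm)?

Layer 48 (z = 11.52): the cone is absent (z outside [0, 6.5]); the cylinder at (4, 1.5) does not reach this height (z outside [1, 4.5]); the cube at (12.5, 8) is present — its section is the full 7×9.5 rectangle (area 66.50 mm²); the 18×13 cube at (11, 12.5) contributes its full rectangle (area 234.00 mm²); Merging all regions: the regions partially overlap — summed areas 300.50 mm² minus the doubly-counted overlap 35.00 mm² gives 265.50 mm² — area = 265.50 mm²; the cube at (11, 4) is not intersected at this z (z outside [3.5, 7.5]); Taking the first minus the rest: none of the subtracted shapes is present at this height, so the result so far is unchanged — area = 265.50 mm². So its area = 265.50 mm². Layer 70 (z = 16.8): the cone does not reach this height (z outside [0, 6.5]); the cylinder at (4, 1.5) is absent (z outside [1, 4.5]); the cube at (12.5, 8) is not intersected at this z (z outside [2.5, 16.5]); the cube at (11, 12.5) is present — its section is the full 18×13 rectangle (area 234.00 mm²); Taking the union: only the 18×13 cube at (11, 12.5) is present, so the union is just that shape — area = 234.00 mm²; the cube at (11, 4) is absent (z outside [3.5, 7.5]); Subtracting the remaining from the first: none of the subtracted shapes is present at this height, so that combined region is unchanged — area = 234.00 mm². So its area = 234.00 mm². Layer 48 is larger (265.50 vs 234.00 mm²).

layer 48 (z = 11.52 mm)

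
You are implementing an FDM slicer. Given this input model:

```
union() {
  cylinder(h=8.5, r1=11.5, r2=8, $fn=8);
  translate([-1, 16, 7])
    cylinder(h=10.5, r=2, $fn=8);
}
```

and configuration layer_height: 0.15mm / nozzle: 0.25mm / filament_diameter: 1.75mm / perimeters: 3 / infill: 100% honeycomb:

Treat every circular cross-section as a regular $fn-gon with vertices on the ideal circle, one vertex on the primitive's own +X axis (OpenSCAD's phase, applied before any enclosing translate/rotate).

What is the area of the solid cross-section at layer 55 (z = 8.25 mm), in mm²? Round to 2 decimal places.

At z = 8.25 mm: the cone contributes a regular 8-gon of circumradius 8.103 (interpolated between r1=11.5 and r2=8 at t=0.971) (area = (8/2)·8.103²·sin(360°/8) = 185.71 mm²); the r=2 cylinder at (-1, 16) contributes a regular 8-gon of circumradius 2 (area = (8/2)·2.000²·sin(360°/8) = 11.31 mm²); Merging all regions: the 2 present regions are separate (no shared area or edge), so areas and boundary lengths simply add and each stays a separate island — area = 197.02 mm². Overall, the cross-section has 2 separate islands. Net area = 197.02 mm².

197.02 mm²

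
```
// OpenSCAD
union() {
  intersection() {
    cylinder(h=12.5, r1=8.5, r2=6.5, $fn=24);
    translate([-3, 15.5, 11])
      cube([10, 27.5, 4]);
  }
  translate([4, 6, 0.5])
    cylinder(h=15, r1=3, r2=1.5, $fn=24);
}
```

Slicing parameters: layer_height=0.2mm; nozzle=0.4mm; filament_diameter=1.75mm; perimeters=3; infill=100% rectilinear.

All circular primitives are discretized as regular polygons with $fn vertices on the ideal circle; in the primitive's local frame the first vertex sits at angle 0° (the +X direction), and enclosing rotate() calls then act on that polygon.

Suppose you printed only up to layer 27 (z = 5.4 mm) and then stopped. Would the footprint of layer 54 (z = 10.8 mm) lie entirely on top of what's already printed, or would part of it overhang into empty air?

Compare the two slices. At z = 5.4: the cone contributes a regular 24-gon of circumradius 7.636 (interpolated between r1=8.5 and r2=6.5 at t=0.432) (area = (24/2)·7.636²·sin(360°/24) = 181.10 mm²); the cube at (-3, 15.5) does not reach this height (z outside [11, 15]); Keeping only the common overlap: at least one operand is absent at this height, so nothing remains; the cone at (4, 6) (r1=3→r2=1.5) has section circumradius 2.510 here — a regular 24-gon (area = (24/2)·2.510²·sin(360°/24) = 19.57 mm²); Combining (union): only the cone at (4, 6) is present, so the union is just that shape — area = 19.57 mm². At z = 10.8: the cone contributes a regular 24-gon of circumradius 6.772 (interpolated between r1=8.5 and r2=6.5 at t=0.864) (area = (24/2)·6.772²·sin(360°/24) = 142.43 mm²); the cube at (-3, 15.5) is absent (z outside [11, 15]); Keeping only the common overlap: at least one operand is absent at this height, so nothing remains; the cone at (4, 6) contributes a regular 24-gon of circumradius 1.970 (interpolated between r1=3 and r2=1.5 at t=0.687) (area = (24/2)·1.970²·sin(360°/24) = 12.05 mm²); Taking the union: only the cone at (4, 6) is present, so the union is just that shape — area = 12.05 mm². Checking containment: the cross-section at z = 10.8 is a subset of the cross-section at z = 5.4.

entirely on top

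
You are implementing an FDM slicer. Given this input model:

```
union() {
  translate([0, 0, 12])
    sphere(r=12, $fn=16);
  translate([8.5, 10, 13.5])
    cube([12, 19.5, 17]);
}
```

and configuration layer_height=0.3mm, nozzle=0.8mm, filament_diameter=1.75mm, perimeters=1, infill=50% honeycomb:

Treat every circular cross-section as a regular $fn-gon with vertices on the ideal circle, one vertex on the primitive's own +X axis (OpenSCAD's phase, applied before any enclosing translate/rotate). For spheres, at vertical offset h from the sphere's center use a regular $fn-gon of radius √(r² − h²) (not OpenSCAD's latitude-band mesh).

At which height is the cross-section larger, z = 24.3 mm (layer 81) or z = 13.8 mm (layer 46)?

layer 46 (z = 13.8 mm)

Layer 81 (z = 24.3): the sphere is absent (|z−center|=12.300 > r=12); the 12×19.5 cube at (8.5, 10) contributes its full rectangle (area 234.00 mm²); Merging all regions: only the 12×19.5 cube at (8.5, 10) is present, so the union is just that shape — area = 234.00 mm². So its area = 234.00 mm². Layer 46 (z = 13.8): the r=12 sphere slices to a regular 16-gon of circumradius 11.864 (√(r²−h²) with h=1.8 from center) (area = (16/2)·11.864²·sin(360°/16) = 430.93 mm²); the cube at (8.5, 10) (footprint 12×19.5) is included at this height (area 234.00 mm²); Merging all regions: the 2 present regions are separate (no shared area or edge), so areas and boundary lengths simply add and each stays a separate island — area = 664.93 mm². So its area = 664.93 mm². Layer 46 is larger (664.93 vs 234.00 mm²).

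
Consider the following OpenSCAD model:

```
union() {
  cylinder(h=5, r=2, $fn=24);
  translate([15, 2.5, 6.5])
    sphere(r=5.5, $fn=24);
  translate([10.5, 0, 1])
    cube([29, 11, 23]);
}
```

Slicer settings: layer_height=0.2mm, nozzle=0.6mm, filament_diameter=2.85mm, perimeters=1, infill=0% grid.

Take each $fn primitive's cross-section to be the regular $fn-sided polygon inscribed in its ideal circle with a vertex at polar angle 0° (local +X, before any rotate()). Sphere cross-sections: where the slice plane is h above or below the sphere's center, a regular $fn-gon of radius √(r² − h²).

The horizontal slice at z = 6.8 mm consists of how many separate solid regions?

At z = 6.8 mm: the cylinder does not reach this height (z outside [0, 5]); the sphere at (15, 2.5): section is a regular 24-gon, circumradius = √(r²−h²) = √(5.5²−0.3²) = 5.492; the 29×11 cube at (10.5, 0) contributes its full rectangle; Merging all regions: the regions partially overlap (shared area 69.22 mm²), so overlapping operands fuse into one piece — 1 connected region. The result has 1 disconnected region.

1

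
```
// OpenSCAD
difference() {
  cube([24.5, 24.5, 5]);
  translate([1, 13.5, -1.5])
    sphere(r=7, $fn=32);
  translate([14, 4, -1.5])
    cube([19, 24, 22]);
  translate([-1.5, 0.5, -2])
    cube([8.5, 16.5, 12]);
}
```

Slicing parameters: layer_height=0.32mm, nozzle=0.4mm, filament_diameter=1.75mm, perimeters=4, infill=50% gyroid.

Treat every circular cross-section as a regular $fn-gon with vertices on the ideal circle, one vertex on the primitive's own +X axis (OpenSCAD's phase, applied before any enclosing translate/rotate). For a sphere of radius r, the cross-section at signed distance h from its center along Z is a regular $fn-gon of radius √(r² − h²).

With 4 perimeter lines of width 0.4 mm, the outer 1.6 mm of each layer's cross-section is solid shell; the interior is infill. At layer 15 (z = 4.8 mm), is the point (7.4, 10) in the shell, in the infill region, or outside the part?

shell

At z = 4.8 mm: the cube is present — its section is the full 24.5×24.5 rectangle; the sphere at (1, 13.5): section is a regular 32-gon, circumradius = √(r²−h²) = √(7²−6.3²) = 3.051; the cube at (14, 4) is present — its section is the full 19×24 rectangle; the 8.5×16.5 cube at (-1.5, 0.5) contributes its full rectangle; Taking the first minus the rest: starting from the 24.5×24.5 cube, the r=7 sphere at (1, 13.5) partially overlaps it — only the 20.50 mm² overlap (of its 29.06 mm²) is removed, clipping the outline; the 19×24 cube at (14, 4) partially overlaps it — only the 215.25 mm² overlap (of its 456.00 mm²) is removed, clipping the outline; the 8.5×16.5 cube at (-1.5, 0.5) partially overlaps it — only the 95.00 mm² overlap (of its 140.25 mm²) is removed, clipping the outline — 1 connected region. Overall, the cross-section is a single solid region. The nearest boundary edge runs (7.00, 0.50)→(7.00, 17.00); distance from the point to it = 0.40 mm. The point is inside the cross-section, 0.40 mm from the nearest boundary — within the 1.6 mm shell band (4 × 0.4).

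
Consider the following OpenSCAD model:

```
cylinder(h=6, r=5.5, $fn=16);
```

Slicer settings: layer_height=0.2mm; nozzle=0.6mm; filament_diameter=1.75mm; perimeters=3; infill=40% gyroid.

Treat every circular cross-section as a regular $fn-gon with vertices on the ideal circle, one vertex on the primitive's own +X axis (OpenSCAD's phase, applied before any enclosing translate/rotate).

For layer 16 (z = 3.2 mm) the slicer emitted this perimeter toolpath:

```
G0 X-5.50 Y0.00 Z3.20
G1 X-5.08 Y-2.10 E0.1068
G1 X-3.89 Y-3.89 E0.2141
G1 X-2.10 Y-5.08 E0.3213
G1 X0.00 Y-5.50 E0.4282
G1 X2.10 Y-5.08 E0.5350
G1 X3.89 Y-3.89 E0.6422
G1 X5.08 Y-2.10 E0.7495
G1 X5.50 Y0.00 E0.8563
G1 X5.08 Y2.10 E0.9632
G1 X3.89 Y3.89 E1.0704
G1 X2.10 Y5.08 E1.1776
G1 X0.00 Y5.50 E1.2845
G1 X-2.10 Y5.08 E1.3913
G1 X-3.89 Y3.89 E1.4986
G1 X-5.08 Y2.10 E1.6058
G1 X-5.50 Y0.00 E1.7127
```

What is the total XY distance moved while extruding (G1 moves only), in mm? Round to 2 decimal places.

Sum the Euclidean lengths of each G1 segment: total = 34.33 mm.

34.33 mm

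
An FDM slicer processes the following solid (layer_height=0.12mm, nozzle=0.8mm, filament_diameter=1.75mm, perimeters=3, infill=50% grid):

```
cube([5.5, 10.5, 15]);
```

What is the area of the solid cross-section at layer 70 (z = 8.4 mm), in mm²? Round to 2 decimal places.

57.75 mm²

At z = 8.4 mm: the 5.5×10.5 cube contributes its full rectangle (area 57.75 mm²). Overall, the cross-section is a single solid region. Net area = 57.75 mm².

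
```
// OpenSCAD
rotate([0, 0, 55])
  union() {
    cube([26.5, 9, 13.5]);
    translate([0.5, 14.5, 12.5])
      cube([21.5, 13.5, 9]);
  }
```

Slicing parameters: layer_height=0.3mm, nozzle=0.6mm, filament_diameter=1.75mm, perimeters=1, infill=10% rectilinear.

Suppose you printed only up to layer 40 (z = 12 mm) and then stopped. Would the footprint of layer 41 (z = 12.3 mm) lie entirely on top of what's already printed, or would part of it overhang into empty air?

entirely on top

Compare the two slices. At z = 12: the cube (footprint 26.5×9) is included at this height (area 238.50 mm²); the cube at (0.5, 14.5) is not intersected at this z (z outside [12.5, 21.5]); Taking the union: only the 26.5×9 cube is present, so the union is just that shape — area = 238.50 mm²; (whole slice rotated 55° about Z — lengths, areas and connectivity unchanged). At z = 12.3: the cube is present — its section is the full 26.5×9 rectangle (area 238.50 mm²); the cube at (0.5, 14.5) is absent (z outside [12.5, 21.5]); Merging all regions: only the 26.5×9 cube is present, so the union is just that shape — area = 238.50 mm²; (whole slice rotated 55° about Z — lengths, areas and connectivity unchanged). Checking containment: the cross-section at z = 12.3 is a subset of the cross-section at z = 12.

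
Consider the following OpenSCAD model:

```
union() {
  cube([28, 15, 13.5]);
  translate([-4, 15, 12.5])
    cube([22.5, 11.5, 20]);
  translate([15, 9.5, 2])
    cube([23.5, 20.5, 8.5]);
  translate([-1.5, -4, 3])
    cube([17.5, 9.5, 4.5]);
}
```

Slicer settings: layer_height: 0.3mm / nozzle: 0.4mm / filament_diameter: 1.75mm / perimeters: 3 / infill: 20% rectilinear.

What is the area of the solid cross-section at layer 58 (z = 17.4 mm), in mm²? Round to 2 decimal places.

At z = 17.4 mm: the cube is absent (z outside [0, 13.5]); the cube at (-4, 15) is present — its section is the full 22.5×11.5 rectangle (area 258.75 mm²); the cube at (15, 9.5) is not intersected at this z (z outside [2, 10.5]); the cube at (-1.5, -4) is not intersected at this z (z outside [3, 7.5]); Taking the union: only the 22.5×11.5 cube at (-4, 15) is present, so the union is just that shape — area = 258.75 mm². Overall, the cross-section is a single solid region. Net area = 258.75 mm².

258.75 mm²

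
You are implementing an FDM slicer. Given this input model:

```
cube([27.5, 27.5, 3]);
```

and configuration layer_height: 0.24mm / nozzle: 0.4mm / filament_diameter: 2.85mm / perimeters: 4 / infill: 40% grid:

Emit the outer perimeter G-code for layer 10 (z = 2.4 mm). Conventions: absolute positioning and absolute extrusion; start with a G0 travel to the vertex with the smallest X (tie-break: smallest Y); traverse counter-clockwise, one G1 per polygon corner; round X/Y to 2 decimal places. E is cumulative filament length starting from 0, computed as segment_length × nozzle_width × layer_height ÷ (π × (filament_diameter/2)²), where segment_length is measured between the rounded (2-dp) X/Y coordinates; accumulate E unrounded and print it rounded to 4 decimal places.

G0 X0.00 Y0.00 Z2.40
G1 X27.50 Y0.00 E0.4138
G1 X27.50 Y27.50 E0.8277
G1 X0.00 Y27.50 E1.2415
G1 X0.00 Y0.00 E1.6553

At z = 2.4 mm: the 27.5×27.5 cube contributes its full rectangle. The outline is a single polygon with 4 vertices. Extrusion per mm of travel: 0.4 × 0.24 / (π × 1.425²) = 0.015048. Accumulating E over each segment gives final E = 1.6553.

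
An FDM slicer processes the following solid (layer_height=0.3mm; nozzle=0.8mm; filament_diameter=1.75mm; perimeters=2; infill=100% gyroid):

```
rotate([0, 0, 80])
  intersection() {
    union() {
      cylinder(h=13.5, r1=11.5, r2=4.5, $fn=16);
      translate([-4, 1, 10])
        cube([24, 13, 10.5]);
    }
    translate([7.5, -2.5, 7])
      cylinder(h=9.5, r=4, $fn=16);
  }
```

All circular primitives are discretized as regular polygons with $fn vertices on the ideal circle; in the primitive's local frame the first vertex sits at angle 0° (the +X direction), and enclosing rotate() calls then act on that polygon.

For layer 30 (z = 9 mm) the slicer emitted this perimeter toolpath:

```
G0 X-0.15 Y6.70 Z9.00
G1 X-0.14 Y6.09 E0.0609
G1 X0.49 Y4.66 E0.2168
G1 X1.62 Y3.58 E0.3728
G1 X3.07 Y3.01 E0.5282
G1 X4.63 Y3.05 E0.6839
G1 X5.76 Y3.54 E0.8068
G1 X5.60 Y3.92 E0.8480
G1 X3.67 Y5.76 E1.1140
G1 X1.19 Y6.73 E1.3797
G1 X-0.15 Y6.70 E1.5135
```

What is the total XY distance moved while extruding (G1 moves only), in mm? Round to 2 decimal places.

15.17 mm

Sum the Euclidean lengths of each G1 segment: total = 15.17 mm.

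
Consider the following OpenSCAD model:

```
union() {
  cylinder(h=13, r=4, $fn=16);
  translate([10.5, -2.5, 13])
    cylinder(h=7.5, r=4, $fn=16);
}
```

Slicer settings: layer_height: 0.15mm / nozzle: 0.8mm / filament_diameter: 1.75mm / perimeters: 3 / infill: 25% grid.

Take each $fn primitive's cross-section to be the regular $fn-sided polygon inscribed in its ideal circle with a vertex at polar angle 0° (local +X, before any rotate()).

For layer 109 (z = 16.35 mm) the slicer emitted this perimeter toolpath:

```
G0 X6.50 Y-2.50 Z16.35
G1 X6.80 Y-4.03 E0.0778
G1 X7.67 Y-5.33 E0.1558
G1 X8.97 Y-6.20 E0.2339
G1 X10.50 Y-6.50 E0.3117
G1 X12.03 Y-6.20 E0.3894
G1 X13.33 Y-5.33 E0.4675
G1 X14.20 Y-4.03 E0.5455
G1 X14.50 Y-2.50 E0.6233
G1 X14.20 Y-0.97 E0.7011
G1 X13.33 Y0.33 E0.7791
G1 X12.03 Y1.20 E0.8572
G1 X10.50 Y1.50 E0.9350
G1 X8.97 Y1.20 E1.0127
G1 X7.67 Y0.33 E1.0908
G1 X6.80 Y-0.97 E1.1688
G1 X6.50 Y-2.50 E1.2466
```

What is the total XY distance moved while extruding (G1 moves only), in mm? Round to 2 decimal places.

24.99 mm

Sum the Euclidean lengths of each G1 segment: total = 24.99 mm.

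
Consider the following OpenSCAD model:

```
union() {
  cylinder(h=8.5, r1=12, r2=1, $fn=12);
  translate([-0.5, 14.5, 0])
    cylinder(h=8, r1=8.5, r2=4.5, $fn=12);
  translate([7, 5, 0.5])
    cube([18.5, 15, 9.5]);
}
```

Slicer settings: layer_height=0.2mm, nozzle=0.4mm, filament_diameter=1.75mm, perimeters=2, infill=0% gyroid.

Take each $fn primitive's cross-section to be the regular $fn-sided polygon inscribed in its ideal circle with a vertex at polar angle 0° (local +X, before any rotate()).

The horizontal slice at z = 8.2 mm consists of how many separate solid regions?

At z = 8.2 mm: the cone contributes a regular 12-gon of circumradius 1.388 (interpolated between r1=12 and r2=1 at t=0.965); the cone at (-0.5, 14.5) does not reach this height (z outside [0, 8]); the cube at (7, 5) (footprint 18.5×15) is included at this height; Combining (union): the 2 present regions are separate (no shared area or edge), so areas and boundary lengths simply add and each stays a separate island — 2 connected regions. The result has 2 disconnected regions.

2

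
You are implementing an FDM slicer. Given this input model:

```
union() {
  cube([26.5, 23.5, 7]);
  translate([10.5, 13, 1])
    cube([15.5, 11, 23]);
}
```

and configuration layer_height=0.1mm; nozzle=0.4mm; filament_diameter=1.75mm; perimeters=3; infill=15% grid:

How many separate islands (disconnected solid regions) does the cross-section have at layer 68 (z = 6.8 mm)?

1

At z = 6.8 mm: the 26.5×23.5 cube contributes its full rectangle; the cube at (10.5, 13) is present — its section is the full 15.5×11 rectangle; Taking the union: the regions partially overlap (shared area 162.75 mm²), so overlapping operands fuse into one piece — 1 connected region. Overall, the cross-section is a single solid region. Island count = 1.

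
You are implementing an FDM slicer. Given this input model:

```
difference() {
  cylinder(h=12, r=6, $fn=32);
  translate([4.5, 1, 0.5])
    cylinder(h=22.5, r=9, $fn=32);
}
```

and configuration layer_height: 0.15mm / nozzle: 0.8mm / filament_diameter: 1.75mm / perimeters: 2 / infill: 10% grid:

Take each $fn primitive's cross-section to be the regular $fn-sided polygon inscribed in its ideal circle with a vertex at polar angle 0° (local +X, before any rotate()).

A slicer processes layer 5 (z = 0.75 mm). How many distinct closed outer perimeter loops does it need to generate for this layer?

At z = 0.75 mm: the r=6 cylinder gives a regular 32-gon of circumradius 6 (constant along its height); the cylinder at (4.5, 1): section is a regular 32-gon, circumradius r=9; Taking the first minus the rest: starting from the r=6 cylinder, the r=9 cylinder at (4.5, 1) partially overlaps it — only the 99.09 mm² overlap (of its 252.84 mm²) is removed, clipping the outline — 1 connected region. The result has 1 disconnected region.

1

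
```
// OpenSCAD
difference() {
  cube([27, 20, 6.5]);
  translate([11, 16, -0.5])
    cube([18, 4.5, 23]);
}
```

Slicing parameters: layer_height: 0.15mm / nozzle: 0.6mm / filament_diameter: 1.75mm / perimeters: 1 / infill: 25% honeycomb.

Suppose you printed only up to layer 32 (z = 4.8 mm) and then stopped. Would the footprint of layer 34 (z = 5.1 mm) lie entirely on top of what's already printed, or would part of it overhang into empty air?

entirely on top

Compare the two slices. At z = 4.8: the cube is present — its section is the full 27×20 rectangle (area 540.00 mm²); the cube at (11, 16) (footprint 18×4.5) is included at this height (area 81.00 mm²); Taking the first minus the rest: starting from the 27×20 cube (540.00 mm²), the 18×4.5 cube at (11, 16) partially overlaps it — only the 64.00 mm² overlap (of its 81.00 mm²) is removed, clipping the outline — area = 476.00 mm². At z = 5.1: the cube is present — its section is the full 27×20 rectangle (area 540.00 mm²); the cube at (11, 16) is present — its section is the full 18×4.5 rectangle (area 81.00 mm²); After the difference (first − rest): starting from the 27×20 cube (540.00 mm²), the 18×4.5 cube at (11, 16) partially overlaps it — only the 64.00 mm² overlap (of its 81.00 mm²) is removed, clipping the outline — area = 476.00 mm². Checking containment: the cross-section at z = 5.1 is a subset of the cross-section at z = 4.8.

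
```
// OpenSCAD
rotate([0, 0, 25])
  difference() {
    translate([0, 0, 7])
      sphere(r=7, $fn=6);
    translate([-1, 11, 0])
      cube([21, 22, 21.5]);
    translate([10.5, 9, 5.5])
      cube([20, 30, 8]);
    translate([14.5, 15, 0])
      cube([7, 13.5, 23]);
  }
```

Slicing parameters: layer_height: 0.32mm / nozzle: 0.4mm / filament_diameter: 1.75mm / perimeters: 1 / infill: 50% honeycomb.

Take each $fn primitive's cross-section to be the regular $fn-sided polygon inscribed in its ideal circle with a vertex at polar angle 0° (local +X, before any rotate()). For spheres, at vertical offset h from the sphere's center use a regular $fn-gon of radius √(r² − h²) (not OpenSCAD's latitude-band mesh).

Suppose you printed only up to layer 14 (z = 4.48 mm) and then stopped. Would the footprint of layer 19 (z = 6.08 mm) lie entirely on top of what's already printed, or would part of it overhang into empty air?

Compare the two slices. At z = 4.48: the r=7 sphere contributes a regular 6-gon of circumradius √(7²−2.52²) = 6.531 (area = (6/2)·6.531²·sin(360°/6) = 110.81 mm²); the cube at (-1, 11) (footprint 21×22) is included at this height (area 462.00 mm²); the cube at (10.5, 9) does not reach this height (z outside [5.5, 13.5]); the cube at (14.5, 15) (footprint 7×13.5) is included at this height (area 94.50 mm²); Taking the first minus the rest: starting from the r=7 sphere (110.81 mm²), the 21×22 cube at (-1, 11) misses the remaining region (no effect); the 7×13.5 cube at (14.5, 15) misses the remaining region (no effect) — area = 110.81 mm²; (whole slice rotated 25° about Z — lengths, areas and connectivity unchanged). At z = 6.08: the r=7 sphere contributes a regular 6-gon of circumradius √(7²−0.92²) = 6.939 (area = (6/2)·6.939²·sin(360°/6) = 125.11 mm²); the 21×22 cube at (-1, 11) contributes its full rectangle (area 462.00 mm²); the cube at (10.5, 9) is present — its section is the full 20×30 rectangle (area 600.00 mm²); the cube at (14.5, 15) (footprint 7×13.5) is included at this height (area 94.50 mm²); Taking the first minus the rest: starting from the r=7 sphere (125.11 mm²), the 21×22 cube at (-1, 11) misses the remaining region (no effect); the 20×30 cube at (10.5, 9) misses the remaining region (no effect); the 7×13.5 cube at (14.5, 15) misses the remaining region (no effect) — area = 125.11 mm²; (rotated 25° about Z; rotation is an isometry so areas/perimeters/island counts are preserved). Checking containment: at z = 6.08 the cross-section extends beyond the z = 4.48 cross-section by about 14.30 mm².

part overhangs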